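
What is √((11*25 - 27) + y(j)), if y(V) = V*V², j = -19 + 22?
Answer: 5*√11 ≈ 16.583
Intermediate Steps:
j = 3
y(V) = V³
√((11*25 - 27) + y(j)) = √((11*25 - 27) + 3³) = √((275 - 27) + 27) = √(248 + 27) = √275 = 5*√11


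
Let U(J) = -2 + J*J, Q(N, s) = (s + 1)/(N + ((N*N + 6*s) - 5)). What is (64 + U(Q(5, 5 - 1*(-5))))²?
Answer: 200767621041/52200625 ≈ 3846.1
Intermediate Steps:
Q(N, s) = (1 + s)/(-5 + N + N² + 6*s) (Q(N, s) = (1 + s)/(N + ((N² + 6*s) - 5)) = (1 + s)/(N + (-5 + N² + 6*s)) = (1 + s)/(-5 + N + N² + 6*s))
U(J) = -2 + J²
(64 + U(Q(5, 5 - 1*(-5))))² = (64 + (-2 + ((1 + (5 - 1*(-5)))/(-5 + 5 + 5² + 6*(5 - 1*(-5))))²))² = (64 + (-2 + ((1 + (5 + 5))/(-5 + 5 + 25 + 6*(5 + 5)))²))² = (64 + (-2 + ((1 + 10)/(-5 + 5 + 25 + 6*10))²))² = (64 + (-2 + (11/(-5 + 5 + 25 + 60))²))² = (64 + (-2 + (11/85)²))² = (64 + (-2 + 121/7225))² = (64 - 14329/7225)² = (448071/7225)² = 200767621041/52200625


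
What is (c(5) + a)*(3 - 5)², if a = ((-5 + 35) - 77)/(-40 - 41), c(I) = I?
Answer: 1808/81 ≈ 22.321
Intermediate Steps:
a = 47/81 (a = (30 - 77)/(-81) = -47*(-1/81) = 47/81 ≈ 0.58025)
(c(5) + a)*(3 - 5)² = (5 + 47/81)*(3 - 5)² = (452/81)*(-2)² = (452/81)*4 = 1808/81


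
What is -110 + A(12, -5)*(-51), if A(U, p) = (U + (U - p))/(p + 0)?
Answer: 929/5 ≈ 185.80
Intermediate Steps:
A(U, p) = (-p + 2*U)/p
-110 + A(12, -5)*(-51) = -110 + ((-1*(-5) + 2*12)/(-5))*(-51) = -110 - (5 + 24)/5*(-51) = -110 - ⅕*29*(-51) = -110 - 29/5*(-51) = -110 + 1479/5 = 929/5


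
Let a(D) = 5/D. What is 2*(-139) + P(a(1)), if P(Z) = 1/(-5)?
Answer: -1391/5 ≈ -278.20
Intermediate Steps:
P(Z) = -⅕
2*(-139) + P(a(1)) = 2*(-139) - ⅕ = -278 - ⅕ = -1391/5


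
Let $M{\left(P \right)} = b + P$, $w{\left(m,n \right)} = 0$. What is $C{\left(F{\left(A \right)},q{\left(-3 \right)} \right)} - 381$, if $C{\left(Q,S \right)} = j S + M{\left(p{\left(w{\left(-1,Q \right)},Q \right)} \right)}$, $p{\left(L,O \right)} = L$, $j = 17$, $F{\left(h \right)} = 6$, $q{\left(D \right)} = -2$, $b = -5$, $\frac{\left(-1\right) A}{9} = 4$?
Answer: $-420$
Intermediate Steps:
$A = -36$ ($A = \left(-9\right) 4 = -36$)
$M{\left(P \right)} = -5 + P$
$C{\left(Q,S \right)} = -5 + 17 S$ ($C{\left(Q,S \right)} = 17 S + \left(-5 + 0\right) = 17 S - 5 = -5 + 17 S$)
$C{\left(F{\left(A \right)},q{\left(-3 \right)} \right)} - 381 = \left(-5 + 17 \left(-2\right)\right) - 381 = \left(-5 - 34\right) - 381 = -39 - 381 = -420$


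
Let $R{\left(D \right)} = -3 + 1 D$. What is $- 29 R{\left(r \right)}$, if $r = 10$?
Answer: $-203$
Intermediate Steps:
$R{\left(D \right)} = -3 + D$
$- 29 R{\left(r \right)} = - 29 \left(-3 + 10\right) = \left(-29\right) 7 = -203$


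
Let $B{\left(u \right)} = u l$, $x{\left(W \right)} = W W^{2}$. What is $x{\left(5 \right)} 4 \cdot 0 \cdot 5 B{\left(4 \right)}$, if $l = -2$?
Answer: $0$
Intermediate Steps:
$x{\left(W \right)} = W^{3}$
$B{\left(u \right)} = - 2 u$ ($B{\left(u \right)} = u \left(-2\right) = - 2 u$)
$x{\left(5 \right)} 4 \cdot 0 \cdot 5 B{\left(4 \right)} = 5^{3} \cdot 4 \cdot 0 \cdot 5 \left(\left(-2\right) 4\right) = 125 \cdot 0 \cdot 5 \left(-8\right) = 125 \cdot 0 \left(-8\right) = 0 \left(-8\right) = 0$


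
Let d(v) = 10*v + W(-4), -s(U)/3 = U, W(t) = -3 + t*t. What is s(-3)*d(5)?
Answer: 567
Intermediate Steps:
W(t) = -3 + t**2
s(U) = -3*U
d(v) = 13 + 10*v (d(v) = 10*v + (-3 + (-4)**2) = 10*v + (-3 + 16) = 10*v + 13 = 13 + 10*v)
s(-3)*d(5) = (-3*(-3))*(13 + 10*5) = 9*(13 + 50) = 9*63 = 567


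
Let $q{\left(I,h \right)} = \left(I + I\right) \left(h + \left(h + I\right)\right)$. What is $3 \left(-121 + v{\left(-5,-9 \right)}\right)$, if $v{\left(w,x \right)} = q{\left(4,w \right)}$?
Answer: $-507$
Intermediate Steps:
$q{\left(I,h \right)} = 2 I \left(I + 2 h\right)$ ($q{\left(I,h \right)} = 2 I \left(h + \left(I + h\right)\right) = 2 I \left(I + 2 h\right)$)
$v{\left(w,x \right)} = 32 + 16 w$ ($v{\left(w,x \right)} = 2 \cdot 4 \left(4 + 2 w\right) = 32 + 16 w$)
$3 \left(-121 + v{\left(-5,-9 \right)}\right) = 3 \left(-121 + \left(32 + 16 \left(-5\right)\right)\right) = 3 \left(-121 + \left(32 - 80\right)\right) = 3 \left(-121 - 48\right) = 3 \left(-169\right) = -507$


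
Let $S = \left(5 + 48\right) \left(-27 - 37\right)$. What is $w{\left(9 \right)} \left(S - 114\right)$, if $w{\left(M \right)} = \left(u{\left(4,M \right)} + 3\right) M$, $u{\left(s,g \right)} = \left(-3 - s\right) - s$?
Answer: $252432$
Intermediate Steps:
$S = -3392$ ($S = 53 \left(-64\right) = -3392$)
$u{\left(s,g \right)} = -3 - 2 s$
$w{\left(M \right)} = - 8 M$ ($w{\left(M \right)} = \left(\left(-3 - 8\right) + 3\right) M = \left(-11 + 3\right) M = - 8 M$)
$w{\left(9 \right)} \left(S - 114\right) = \left(-8\right) 9 \left(-3392 - 114\right) = \left(-72\right) \left(-3506\right) = 252432$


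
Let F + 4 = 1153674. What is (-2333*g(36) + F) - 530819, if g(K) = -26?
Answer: 683509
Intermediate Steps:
F = 1153670 (F = -4 + 1153674 = 1153670)
(-2333*g(36) + F) - 530819 = (-2333*(-26) + 1153670) - 530819 = (60658 + 1153670) - 530819 = 1214328 - 530819 = 683509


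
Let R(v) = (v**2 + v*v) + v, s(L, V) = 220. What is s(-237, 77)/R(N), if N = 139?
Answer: 220/38781 ≈ 0.0056729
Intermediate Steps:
R(v) = v + 2*v**2 (R(v) = (v**2 + v**2) + v = 2*v**2 + v = v + 2*v**2)
s(-237, 77)/R(N) = 220/((139*(1 + 2*139))) = 220/((139*(1 + 278))) = 220/((139*279)) = 220/38781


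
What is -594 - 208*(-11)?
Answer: 1694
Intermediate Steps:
-594 - 208*(-11) = -594 + 2288 = 1694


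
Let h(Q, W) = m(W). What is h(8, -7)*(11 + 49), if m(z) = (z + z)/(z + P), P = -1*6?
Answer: 840/13 ≈ 64.615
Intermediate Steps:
P = -6
m(z) = 2*z/(-6 + z) (m(z) = (z + z)/(z - 6) = (2*z)/(-6 + z) = 2*z/(-6 + z))
h(Q, W) = 2*W/(-6 + W)
h(8, -7)*(11 + 49) = (2*(-7)/(-6 - 7))*(11 + 49) = (2*(-7)/(-13))*60 = (2*(-7)*(-1/13))*60 = (14/13)*60 = 840/13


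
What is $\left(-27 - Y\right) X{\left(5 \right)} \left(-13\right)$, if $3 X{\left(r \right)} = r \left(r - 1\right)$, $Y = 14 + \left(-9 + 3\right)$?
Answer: $\frac{9100}{3} \approx 3033.3$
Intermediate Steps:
$Y = 8$ ($Y = 14 - 6 = 8$)
$X{\left(r \right)} = \frac{r \left(-1 + r\right)}{3}$ ($X{\left(r \right)} = \frac{r \left(r - 1\right)}{3} = \frac{r \left(-1 + r\right)}{3}$)
$\left(-27 - Y\right) X{\left(5 \right)} \left(-13\right) = \left(-27 - 8\right) \frac{1}{3} \cdot 5 \left(-1 + 5\right) \left(-13\right) = \left(-27 - 8\right) \frac{1}{3} \cdot 5 \cdot 4 \left(-13\right) = \left(-35\right) \frac{20}{3} \left(-13\right) = \left(- \frac{700}{3}\right) \left(-13\right) = \frac{9100}{3}$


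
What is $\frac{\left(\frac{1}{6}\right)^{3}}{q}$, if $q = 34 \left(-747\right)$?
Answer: $- \frac{1}{5485968} \approx -1.8228 \cdot 10^{-7}$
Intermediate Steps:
$q = -25398$
$\frac{\left(\frac{1}{6}\right)^{3}}{q} = \frac{\left(\frac{1}{6}\right)^{3}}{-25398} = \left(\frac{1}{6}\right)^{3} \left(- \frac{1}{25398}\right) = \frac{1}{216} \left(- \frac{1}{25398}\right) = - \frac{1}{5485968}$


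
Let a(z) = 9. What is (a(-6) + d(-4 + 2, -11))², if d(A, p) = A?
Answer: 49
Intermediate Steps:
(a(-6) + d(-4 + 2, -11))² = (9 + (-4 + 2))² = (9 - 2)² = 7² = 49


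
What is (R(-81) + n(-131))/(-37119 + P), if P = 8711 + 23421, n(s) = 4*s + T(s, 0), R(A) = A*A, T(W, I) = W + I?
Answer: -5906/4987 ≈ -1.1843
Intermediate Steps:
T(W, I) = I + W
R(A) = A²
n(s) = 5*s (n(s) = 4*s + (0 + s) = 4*s + s = 5*s)
P = 32132
(R(-81) + n(-131))/(-37119 + P) = ((-81)² + 5*(-131))/(-37119 + 32132) = (6561 - 655)/(-4987) = 5906*(-1/4987) = -5906/4987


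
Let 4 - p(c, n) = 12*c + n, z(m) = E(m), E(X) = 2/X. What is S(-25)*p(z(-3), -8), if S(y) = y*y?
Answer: 12500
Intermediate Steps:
S(y) = y²
z(m) = 2/m
p(c, n) = 4 - n - 12*c (p(c, n) = 4 - (12*c + n) = 4 - (n + 12*c) = 4 + (-n - 12*c) = 4 - n - 12*c)
S(-25)*p(z(-3), -8) = (-25)²*(4 - 1*(-8) - 24/(-3)) = 625*(4 + 8 - 24*(-1)/3) = 625*(4 + 8 - 12*(-⅔)) = 625*(4 + 8 + 8) = 625*20 = 12500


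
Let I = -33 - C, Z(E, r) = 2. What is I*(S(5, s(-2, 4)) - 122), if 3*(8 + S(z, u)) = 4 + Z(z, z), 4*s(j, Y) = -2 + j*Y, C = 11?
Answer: 5632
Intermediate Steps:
I = -44 (I = -33 - 1*11 = -33 - 11 = -44)
s(j, Y) = -1/2 + Y*j/4 (s(j, Y) = (-2 + j*Y)/4 = (-2 + Y*j)/4 = -1/2 + Y*j/4)
S(z, u) = -6 (S(z, u) = -8 + (4 + 2)/3 = -8 + (1/3)*6 = -8 + 2 = -6)
I*(S(5, s(-2, 4)) - 122) = -44*(-6 - 122) = -44*(-128) = 5632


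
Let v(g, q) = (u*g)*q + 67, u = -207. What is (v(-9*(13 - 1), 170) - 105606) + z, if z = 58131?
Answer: 3753112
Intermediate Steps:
v(g, q) = 67 - 207*g*q (v(g, q) = (-207*g)*q + 67 = -207*g*q + 67 = 67 - 207*g*q)
(v(-9*(13 - 1), 170) - 105606) + z = ((67 - 207*(-9*(13 - 1))*170) - 105606) + 58131 = ((67 - 207*(-9*12)*170) - 105606) + 58131 = ((67 - 207*(-108)*170) - 105606) + 58131 = ((67 + 3800520) - 105606) + 58131 = (3800587 - 105606) + 58131 = 3694981 + 58131 = 3753112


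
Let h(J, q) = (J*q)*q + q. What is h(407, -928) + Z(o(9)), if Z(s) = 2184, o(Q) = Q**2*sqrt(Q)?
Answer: 350503144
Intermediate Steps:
h(J, q) = q + J*q**2 (h(J, q) = J*q**2 + q = q + J*q**2)
o(Q) = Q**(5/2)
h(407, -928) + Z(o(9)) = -928*(1 + 407*(-928)) + 2184 = -928*(1 - 377696) + 2184 = -928*(-377695) + 2184 = 350500960 + 2184 = 350503144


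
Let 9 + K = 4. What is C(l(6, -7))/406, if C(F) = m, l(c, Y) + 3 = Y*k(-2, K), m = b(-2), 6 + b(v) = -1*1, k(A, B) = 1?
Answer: -1/58 ≈ -0.017241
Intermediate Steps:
K = -5 (K = -9 + 4 = -5)
b(v) = -7 (b(v) = -6 - 1*1 = -6 - 1 = -7)
m = -7
l(c, Y) = -3 + Y (l(c, Y) = -3 + Y*1 = -3 + Y)
C(F) = -7
C(l(6, -7))/406 = -7/406 = -7*1/406 = -1/58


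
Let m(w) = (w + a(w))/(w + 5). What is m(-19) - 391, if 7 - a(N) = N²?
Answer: -5101/14 ≈ -364.36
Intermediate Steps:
a(N) = 7 - N²
m(w) = (7 + w - w²)/(5 + w) (m(w) = (w + (7 - w²))/(w + 5) = (7 + w - w²)/(5 + w))
m(-19) - 391 = (7 - 19 - 1*(-19)²)/(5 - 19) - 391 = (7 - 19 - 1*361)/(-14) - 391 = -(7 - 19 - 361)/14 - 391 = -1/14*(-373) - 391 = 373/14 - 391 = -5101/14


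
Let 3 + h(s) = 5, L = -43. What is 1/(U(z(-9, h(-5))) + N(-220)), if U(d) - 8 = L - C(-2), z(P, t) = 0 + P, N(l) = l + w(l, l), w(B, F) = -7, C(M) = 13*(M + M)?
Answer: -1/210 ≈ -0.0047619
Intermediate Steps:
h(s) = 2 (h(s) = -3 + 5 = 2)
C(M) = 26*M (C(M) = 13*(2*M) = 26*M)
N(l) = -7 + l (N(l) = l - 7 = -7 + l)
z(P, t) = P
U(d) = 17 (U(d) = 8 + (-43 - 26*(-2)) = 8 + (-43 - 1*(-52)) = 8 + (-43 + 52) = 8 + 9 = 17)
1/(U(z(-9, h(-5))) + N(-220)) = 1/(17 + (-7 - 220)) = 1/(17 - 227) = 1/(-210) = -1/210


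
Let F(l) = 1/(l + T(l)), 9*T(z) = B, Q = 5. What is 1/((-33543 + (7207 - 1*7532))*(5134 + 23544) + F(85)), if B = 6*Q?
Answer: -265/257385623557 ≈ -1.0296e-9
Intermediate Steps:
B = 30 (B = 6*5 = 30)
T(z) = 10/3 (T(z) = (⅑)*30 = 10/3)
F(l) = 1/(10/3 + l) (F(l) = 1/(l + 10/3) = 1/(10/3 + l))
1/((-33543 + (7207 - 1*7532))*(5134 + 23544) + F(85)) = 1/((-33543 + (7207 - 1*7532))*(5134 + 23544) + 3/(10 + 3*85)) = 1/((-33543 + (7207 - 7532))*28678 + 3/(10 + 255)) = 1/((-33543 - 325)*28678 + 3/265) = 1/(-33868*28678 + 3*(1/265)) = 1/(-971266504 + 3/265) = 1/(-257385623557/265) = -265/257385623557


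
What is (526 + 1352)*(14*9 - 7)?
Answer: 223482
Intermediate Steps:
(526 + 1352)*(14*9 - 7) = 1878*(126 - 7) = 1878*119 = 223482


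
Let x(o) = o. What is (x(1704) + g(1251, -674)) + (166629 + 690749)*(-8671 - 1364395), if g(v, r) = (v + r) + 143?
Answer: -1177236578524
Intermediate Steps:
g(v, r) = 143 + r + v (g(v, r) = (r + v) + 143 = 143 + r + v)
(x(1704) + g(1251, -674)) + (166629 + 690749)*(-8671 - 1364395) = (1704 + (143 - 674 + 1251)) + (166629 + 690749)*(-8671 - 1364395) = (1704 + 720) + 857378*(-1373066) = 2424 - 1177236580948 = -1177236578524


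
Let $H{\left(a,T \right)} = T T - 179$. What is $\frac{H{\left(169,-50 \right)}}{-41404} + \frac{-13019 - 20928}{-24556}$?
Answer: $\frac{15324399}{11553598} \approx 1.3264$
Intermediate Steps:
$H{\left(a,T \right)} = -179 + T^{2}$ ($H{\left(a,T \right)} = T^{2} - 179 = -179 + T^{2}$)
$\frac{H{\left(169,-50 \right)}}{-41404} + \frac{-13019 - 20928}{-24556} = \frac{-179 + \left(-50\right)^{2}}{-41404} + \frac{-13019 - 20928}{-24556} = \left(-179 + 2500\right) \left(- \frac{1}{41404}\right) + \left(-13019 - 20928\right) \left(- \frac{1}{24556}\right) = 2321 \left(- \frac{1}{41404}\right) - - \frac{33947}{24556} = - \frac{211}{3764} + \frac{33947}{24556} = \frac{15324399}{11553598}$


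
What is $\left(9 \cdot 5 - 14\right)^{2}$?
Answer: $961$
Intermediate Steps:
$\left(9 \cdot 5 - 14\right)^{2} = \left(45 - 14\right)^{2} = 31^{2} = 961$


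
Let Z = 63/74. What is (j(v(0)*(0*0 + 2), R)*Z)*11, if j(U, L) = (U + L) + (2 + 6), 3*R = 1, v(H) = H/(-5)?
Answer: 5775/74 ≈ 78.041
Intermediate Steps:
v(H) = -H/5 (v(H) = H*(-⅕) = -H/5)
R = ⅓ (R = (⅓)*1 = ⅓ ≈ 0.33333)
j(U, L) = 8 + L + U (j(U, L) = (L + U) + 8 = 8 + L + U)
Z = 63/74 (Z = 63*(1/74) = 63/74 ≈ 0.85135)
(j(v(0)*(0*0 + 2), R)*Z)*11 = ((8 + ⅓ + (-⅕*0)*(0*0 + 2))*(63/74))*11 = ((8 + ⅓ + 0*(0 + 2))*(63/74))*11 = ((8 + ⅓ + 0*2)*(63/74))*11 = ((8 + ⅓ + 0)*(63/74))*11 = ((25/3)*(63/74))*11 = (525/74)*11 = 5775/74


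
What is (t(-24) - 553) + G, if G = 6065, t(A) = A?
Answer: 5488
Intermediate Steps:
(t(-24) - 553) + G = (-24 - 553) + 6065 = -577 + 6065 = 5488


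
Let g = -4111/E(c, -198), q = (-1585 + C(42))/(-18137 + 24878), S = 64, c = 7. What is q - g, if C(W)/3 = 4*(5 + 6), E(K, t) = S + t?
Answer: -27906953/903294 ≈ -30.895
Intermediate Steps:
E(K, t) = 64 + t
C(W) = 132 (C(W) = 3*(4*(5 + 6)) = 3*(4*11) = 3*44 = 132)
q = -1453/6741 (q = (-1585 + 132)/(-18137 + 24878) = -1453/6741 ≈ -0.21555)
g = 4111/134 (g = -4111/(64 - 198) = -4111/(-134) = -4111*(-1/134) = 4111/134 ≈ 30.679)
q - g = -1453/6741 - 1*4111/134 = -1453/6741 - 4111/134 = -27906953/903294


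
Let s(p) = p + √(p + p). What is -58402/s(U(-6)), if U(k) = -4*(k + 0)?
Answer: -29201/11 + 29201*√3/66 ≈ -1888.3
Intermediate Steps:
U(k) = -4*k
s(p) = p + √2*√p (s(p) = p + √(2*p) = p + √2*√p)
-58402/s(U(-6)) = -58402/(-4*(-6) + √2*√(-4*(-6))) = -58402/(24 + √2*√24) = -58402/(24 + √2*(2*√6)) = -58402/(24 + 4*√3)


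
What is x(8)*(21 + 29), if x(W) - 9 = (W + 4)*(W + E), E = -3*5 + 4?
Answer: -1350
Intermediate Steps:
E = -11 (E = -15 + 4 = -11)
x(W) = 9 + (-11 + W)*(4 + W) (x(W) = 9 + (W + 4)*(W - 11) = 9 + (4 + W)*(-11 + W) = 9 + (-11 + W)*(4 + W))
x(8)*(21 + 29) = (-35 + 8² - 7*8)*(21 + 29) = (-35 + 64 - 56)*50 = -27*50 = -1350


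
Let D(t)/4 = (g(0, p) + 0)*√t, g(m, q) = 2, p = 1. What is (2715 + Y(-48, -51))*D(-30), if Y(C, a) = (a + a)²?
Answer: 104952*I*√30 ≈ 5.7485e+5*I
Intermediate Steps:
Y(C, a) = 4*a² (Y(C, a) = (2*a)² = 4*a²)
D(t) = 8*√t (D(t) = 4*((2 + 0)*√t) = 4*(2*√t) = 8*√t)
(2715 + Y(-48, -51))*D(-30) = (2715 + 4*(-51)²)*(8*√(-30)) = (2715 + 4*2601)*(8*(I*√30)) = (2715 + 10404)*(8*I*√30) = 13119*(8*I*√30) = 104952*I*√30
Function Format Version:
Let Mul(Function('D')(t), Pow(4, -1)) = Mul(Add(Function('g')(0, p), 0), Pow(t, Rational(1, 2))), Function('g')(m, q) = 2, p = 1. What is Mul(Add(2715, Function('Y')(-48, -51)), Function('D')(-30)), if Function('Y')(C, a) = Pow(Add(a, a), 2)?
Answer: Mul(104952, I, Pow(30, Rational(1, 2))) ≈ Mul(5.7485e+5, I)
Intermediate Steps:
Function('Y')(C, a) = Mul(4, Pow(a, 2)) (Function('Y')(C, a) = Pow(Mul(2, a), 2) = Mul(4, Pow(a, 2)))
Function('D')(t) = Mul(8, Pow(t, Rational(1, 2))) (Function('D')(t) = Mul(4, Mul(Add(2, 0), Pow(t, Rational(1, 2)))) = Mul(4, Mul(2, Pow(t, Rational(1, 2)))) = Mul(8, Pow(t, Rational(1, 2))))
Mul(Add(2715, Function('Y')(-48, -51)), Function('D')(-30)) = Mul(Add(2715, Mul(4, Pow(-51, 2))), Mul(8, Pow(-30, Rational(1, 2)))) = Mul(Add(2715, Mul(4, 2601)), Mul(8, Mul(I, Pow(30, Rational(1, 2))))) = Mul(Add(2715, 10404), Mul(8, I, Pow(30, Rational(1, 2)))) = Mul(13119, Mul(8, I, Pow(30, Rational(1, 2)))) = Mul(104952, I, Pow(30, Rational(1, 2)))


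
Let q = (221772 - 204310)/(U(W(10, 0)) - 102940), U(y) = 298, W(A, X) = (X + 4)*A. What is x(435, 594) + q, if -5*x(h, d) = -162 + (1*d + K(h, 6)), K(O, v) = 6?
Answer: -22522253/256605 ≈ -87.770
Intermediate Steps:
W(A, X) = A*(4 + X) (W(A, X) = (4 + X)*A = A*(4 + X))
x(h, d) = 156/5 - d/5 (x(h, d) = -(-162 + (1*d + 6))/5 = -(-162 + (d + 6))/5 = -(-162 + (6 + d))/5 = -(-156 + d)/5 = 156/5 - d/5)
q = -8731/51321 (q = (221772 - 204310)/(298 - 102940) = 17462/(-102642) = 17462*(-1/102642) = -8731/51321 ≈ -0.17013)
x(435, 594) + q = (156/5 - 1/5*594) - 8731/51321 = (156/5 - 594/5) - 8731/51321 = -438/5 - 8731/51321 = -22522253/256605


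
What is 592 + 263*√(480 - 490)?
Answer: 592 + 263*I*√10 ≈ 592.0 + 831.68*I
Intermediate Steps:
592 + 263*√(480 - 490) = 592 + 263*√(-10) = 592 + 263*(I*√10) = 592 + 263*I*√10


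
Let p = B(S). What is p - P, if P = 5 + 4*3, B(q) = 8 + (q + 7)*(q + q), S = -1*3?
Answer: -33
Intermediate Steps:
S = -3
B(q) = 8 + 2*q*(7 + q) (B(q) = 8 + (7 + q)*(2*q) = 8 + 2*q*(7 + q))
p = -16 (p = 8 + 2*(-3)**2 + 14*(-3) = 8 + 2*9 - 42 = 8 + 18 - 42 = -16)
P = 17 (P = 5 + 12 = 17)
p - P = -16 - 1*17 = -16 - 17 = -33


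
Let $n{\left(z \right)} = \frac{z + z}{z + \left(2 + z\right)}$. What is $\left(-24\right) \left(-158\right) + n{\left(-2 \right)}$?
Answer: $3794$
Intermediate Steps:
$n{\left(z \right)} = \frac{2 z}{2 + 2 z}$
$\left(-24\right) \left(-158\right) + n{\left(-2 \right)} = \left(-24\right) \left(-158\right) - \frac{2}{1 - 2} = 3792 - \frac{2}{-1} = 3792 - -2 = 3792 + 2 = 3794$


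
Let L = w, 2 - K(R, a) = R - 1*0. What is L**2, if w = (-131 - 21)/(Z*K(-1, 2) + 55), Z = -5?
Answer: 361/25 ≈ 14.440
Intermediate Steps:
K(R, a) = 2 - R (K(R, a) = 2 - (R - 1*0) = 2 - (R + 0) = 2 - R)
w = -19/5 (w = (-131 - 21)/(-5*(2 - 1*(-1)) + 55) = -152/(-5*(2 + 1) + 55) = -152/(-5*3 + 55) = -152/(-15 + 55) = -152/40 = -152*1/40 = -19/5 ≈ -3.8000)
L = -19/5 ≈ -3.8000
L**2 = (-19/5)**2 = 361/25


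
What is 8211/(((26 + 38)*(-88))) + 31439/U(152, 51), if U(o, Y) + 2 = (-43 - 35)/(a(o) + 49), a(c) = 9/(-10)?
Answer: -3276242425/377344 ≈ -8682.4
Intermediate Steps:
a(c) = -9/10 (a(c) = 9*(-1/10) = -9/10)
U(o, Y) = -134/37 (U(o, Y) = -2 + (-43 - 35)/(-9/10 + 49) = -2 - 78/481/10 = -2 - 78*10/481 = -2 - 60/37 = -134/37)
8211/(((26 + 38)*(-88))) + 31439/U(152, 51) = 8211/(((26 + 38)*(-88))) + 31439/(-134/37) = 8211/((64*(-88))) + 31439*(-37/134) = 8211/(-5632) - 1163243/134 = 8211*(-1/5632) - 1163243/134 = -8211/5632 - 1163243/134 = -3276242425/377344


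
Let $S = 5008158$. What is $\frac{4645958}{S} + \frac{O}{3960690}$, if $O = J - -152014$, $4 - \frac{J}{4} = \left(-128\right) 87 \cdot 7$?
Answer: $\frac{1727014448452}{1652980109085} \approx 1.0448$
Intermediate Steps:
$J = 311824$ ($J = 16 - 4 \left(-128\right) 87 \cdot 7 = 16 - 4 \left(\left(-11136\right) 7\right) = 16 - -311808 = 16 + 311808 = 311824$)
$O = 463838$ ($O = 311824 - -152014 = 311824 + 152014 = 463838$)
$\frac{4645958}{S} + \frac{O}{3960690} = \frac{4645958}{5008158} + \frac{463838}{3960690} = 4645958 \cdot \frac{1}{5008158} + 463838 \cdot \frac{1}{3960690} = \frac{2322979}{2504079} + \frac{231919}{1980345} = \frac{1727014448452}{1652980109085}$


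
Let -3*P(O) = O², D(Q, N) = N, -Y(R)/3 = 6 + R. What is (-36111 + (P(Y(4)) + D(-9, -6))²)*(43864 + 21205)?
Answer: 3743094225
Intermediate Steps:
Y(R) = -18 - 3*R (Y(R) = -3*(6 + R) = -18 - 3*R)
P(O) = -O²/3
(-36111 + (P(Y(4)) + D(-9, -6))²)*(43864 + 21205) = (-36111 + (-(-18 - 3*4)²/3 - 6)²)*(43864 + 21205) = (-36111 + (-(-18 - 12)²/3 - 6)²)*65069 = (-36111 + (-⅓*(-30)² - 6)²)*65069 = (-36111 + (-⅓*900 - 6)²)*65069 = (-36111 + (-300 - 6)²)*65069 = (-36111 + (-306)²)*65069 = (-36111 + 93636)*65069 = 57525*65069 = 3743094225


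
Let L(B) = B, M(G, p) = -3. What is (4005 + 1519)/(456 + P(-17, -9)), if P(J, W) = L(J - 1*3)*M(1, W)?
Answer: 1381/129 ≈ 10.705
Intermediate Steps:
P(J, W) = 9 - 3*J (P(J, W) = (J - 1*3)*(-3) = (J - 3)*(-3) = (-3 + J)*(-3) = 9 - 3*J)
(4005 + 1519)/(456 + P(-17, -9)) = (4005 + 1519)/(456 + (9 - 3*(-17))) = 5524/(456 + (9 + 51)) = 5524/(456 + 60) = 5524/516 = 5524*(1/516) = 1381/129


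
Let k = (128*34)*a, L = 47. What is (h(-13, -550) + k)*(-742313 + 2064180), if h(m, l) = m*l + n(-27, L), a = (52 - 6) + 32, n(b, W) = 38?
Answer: 458217264348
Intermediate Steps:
a = 78 (a = 46 + 32 = 78)
h(m, l) = 38 + l*m (h(m, l) = m*l + 38 = l*m + 38 = 38 + l*m)
k = 339456 (k = (128*34)*78 = 4352*78 = 339456)
(h(-13, -550) + k)*(-742313 + 2064180) = ((38 - 550*(-13)) + 339456)*(-742313 + 2064180) = ((38 + 7150) + 339456)*1321867 = (7188 + 339456)*1321867 = 346644*1321867 = 458217264348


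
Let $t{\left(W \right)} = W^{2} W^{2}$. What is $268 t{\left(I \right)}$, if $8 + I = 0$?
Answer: $1097728$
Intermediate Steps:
$I = -8$ ($I = -8 + 0 = -8$)
$t{\left(W \right)} = W^{4}$
$268 t{\left(I \right)} = 268 \left(-8\right)^{4} = 268 \cdot 4096 = 1097728$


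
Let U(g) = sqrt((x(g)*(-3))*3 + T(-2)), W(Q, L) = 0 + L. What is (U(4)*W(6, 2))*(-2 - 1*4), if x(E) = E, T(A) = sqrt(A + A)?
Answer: -12*sqrt(-36 + 2*I) ≈ -1.9992 - 72.028*I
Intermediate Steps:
T(A) = sqrt(2)*sqrt(A) (T(A) = sqrt(2*A) = sqrt(2)*sqrt(A))
W(Q, L) = L
U(g) = sqrt(-9*g + 2*I) (U(g) = sqrt((g*(-3))*3 + sqrt(2)*sqrt(-2)) = sqrt(-3*g*3 + sqrt(2)*(I*sqrt(2))) = sqrt(-9*g + 2*I))
(U(4)*W(6, 2))*(-2 - 1*4) = (sqrt(-9*4 + 2*I)*2)*(-2 - 1*4) = (sqrt(-36 + 2*I)*2)*(-2 - 4) = (2*sqrt(-36 + 2*I))*(-6) = -12*sqrt(-36 + 2*I)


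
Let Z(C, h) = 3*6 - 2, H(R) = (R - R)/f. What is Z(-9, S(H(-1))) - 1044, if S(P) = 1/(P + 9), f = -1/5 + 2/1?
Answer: -1028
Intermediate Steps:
f = 9/5 (f = -1*1/5 + 2*1 = -1/5 + 2 = 9/5 ≈ 1.8000)
H(R) = 0 (H(R) = (R - R)/(9/5) = 0*(5/9) = 0)
S(P) = 1/(9 + P)
Z(C, h) = 16 (Z(C, h) = 18 - 2 = 16)
Z(-9, S(H(-1))) - 1044 = 16 - 1044 = -1028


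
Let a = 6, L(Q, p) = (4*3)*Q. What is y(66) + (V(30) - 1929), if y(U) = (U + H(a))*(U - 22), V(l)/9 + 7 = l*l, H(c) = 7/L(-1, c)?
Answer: 26959/3 ≈ 8986.3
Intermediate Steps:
L(Q, p) = 12*Q
H(c) = -7/12 (H(c) = 7/((12*(-1))) = 7/(-12) = 7*(-1/12) = -7/12)
V(l) = -63 + 9*l² (V(l) = -63 + 9*(l*l) = -63 + 9*l²)
y(U) = (-22 + U)*(-7/12 + U) (y(U) = (U - 7/12)*(U - 22) = (-7/12 + U)*(-22 + U) = (-22 + U)*(-7/12 + U))
y(66) + (V(30) - 1929) = (77/6 + 66² - 271/12*66) + ((-63 + 9*30²) - 1929) = (77/6 + 4356 - 2981/2) + ((-63 + 9*900) - 1929) = 8635/3 + ((-63 + 8100) - 1929) = 8635/3 + (8037 - 1929) = 8635/3 + 6108 = 26959/3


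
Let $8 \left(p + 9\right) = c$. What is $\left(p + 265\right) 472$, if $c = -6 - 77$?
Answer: $115935$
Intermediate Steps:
$c = -83$ ($c = -6 - 77 = -83$)
$p = - \frac{155}{8}$ ($p = -9 + \frac{1}{8} \left(-83\right) = -9 - \frac{83}{8} = - \frac{155}{8} \approx -19.375$)
$\left(p + 265\right) 472 = \left(- \frac{155}{8} + 265\right) 472 = \frac{1965}{8} \cdot 472 = 115935$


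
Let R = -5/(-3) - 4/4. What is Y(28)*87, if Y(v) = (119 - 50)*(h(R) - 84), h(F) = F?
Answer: -500250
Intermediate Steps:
R = 2/3 (R = -5*(-1/3) - 4*1/4 = 5/3 - 1 = 2/3 ≈ 0.66667)
Y(v) = -5750 (Y(v) = (119 - 50)*(2/3 - 84) = 69*(-250/3) = -5750)
Y(28)*87 = -5750*87 = -500250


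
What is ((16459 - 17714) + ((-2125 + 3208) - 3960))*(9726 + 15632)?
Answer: -104779256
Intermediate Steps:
((16459 - 17714) + ((-2125 + 3208) - 3960))*(9726 + 15632) = (-1255 + (1083 - 3960))*25358 = (-1255 - 2877)*25358 = -4132*25358 = -104779256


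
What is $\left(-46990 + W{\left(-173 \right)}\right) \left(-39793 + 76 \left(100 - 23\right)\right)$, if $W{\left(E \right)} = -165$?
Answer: $1600487855$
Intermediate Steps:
$\left(-46990 + W{\left(-173 \right)}\right) \left(-39793 + 76 \left(100 - 23\right)\right) = \left(-46990 - 165\right) \left(-39793 + 76 \left(100 - 23\right)\right) = - 47155 \left(-39793 + 76 \cdot 77\right) = - 47155 \left(-39793 + 5852\right) = \left(-47155\right) \left(-33941\right) = 1600487855$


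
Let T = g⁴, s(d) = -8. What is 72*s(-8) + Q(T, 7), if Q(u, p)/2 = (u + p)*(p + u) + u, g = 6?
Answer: 3397634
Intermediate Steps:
T = 1296 (T = 6⁴ = 1296)
Q(u, p) = 2*u + 2*(p + u)² (Q(u, p) = 2*((u + p)*(p + u) + u) = 2*((p + u)*(p + u) + u) = 2*((p + u)² + u) = 2*(u + (p + u)²) = 2*u + 2*(p + u)²)
72*s(-8) + Q(T, 7) = 72*(-8) + (2*1296 + 2*(7 + 1296)²) = -576 + (2592 + 2*1303²) = -576 + (2592 + 2*1697809) = -576 + (2592 + 3395618) = -576 + 3398210 = 3397634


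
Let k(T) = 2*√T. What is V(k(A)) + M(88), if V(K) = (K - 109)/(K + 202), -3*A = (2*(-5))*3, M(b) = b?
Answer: 1782587/20382 + 311*√10/20382 ≈ 87.507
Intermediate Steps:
A = 10 (A = -2*(-5)*3/3 = -(-10)*3/3 = -⅓*(-30) = 10)
V(K) = (-109 + K)/(202 + K)
V(k(A)) + M(88) = (-109 + 2*√10)/(202 + 2*√10) + 88 = 88 + (-109 + 2*√10)/(202 + 2*√10)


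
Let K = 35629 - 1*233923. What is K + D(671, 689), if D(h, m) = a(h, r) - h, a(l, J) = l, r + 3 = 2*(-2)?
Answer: -198294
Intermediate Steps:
K = -198294 (K = 35629 - 233923 = -198294)
r = -7 (r = -3 + 2*(-2) = -3 - 4 = -7)
D(h, m) = 0 (D(h, m) = h - h = 0)
K + D(671, 689) = -198294 + 0 = -198294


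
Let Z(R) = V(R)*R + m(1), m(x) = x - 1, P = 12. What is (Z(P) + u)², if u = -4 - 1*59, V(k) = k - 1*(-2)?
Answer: 11025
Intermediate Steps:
V(k) = 2 + k (V(k) = k + 2 = 2 + k)
m(x) = -1 + x
Z(R) = R*(2 + R) (Z(R) = (2 + R)*R + (-1 + 1) = R*(2 + R) + 0 = R*(2 + R))
u = -63 (u = -4 - 59 = -63)
(Z(P) + u)² = (12*(2 + 12) - 63)² = (12*14 - 63)² = (168 - 63)² = 105² = 11025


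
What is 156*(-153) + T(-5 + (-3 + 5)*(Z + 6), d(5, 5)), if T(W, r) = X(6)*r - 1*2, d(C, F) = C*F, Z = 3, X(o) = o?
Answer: -23720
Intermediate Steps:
T(W, r) = -2 + 6*r (T(W, r) = 6*r - 1*2 = 6*r - 2 = -2 + 6*r)
156*(-153) + T(-5 + (-3 + 5)*(Z + 6), d(5, 5)) = 156*(-153) + (-2 + 6*(5*5)) = -23868 + (-2 + 6*25) = -23868 + (-2 + 150) = -23868 + 148 = -23720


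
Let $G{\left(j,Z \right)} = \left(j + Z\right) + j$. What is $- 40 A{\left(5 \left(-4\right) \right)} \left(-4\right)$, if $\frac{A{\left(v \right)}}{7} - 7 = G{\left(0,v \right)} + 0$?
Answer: $-14560$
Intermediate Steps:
$G{\left(j,Z \right)} = Z + 2 j$ ($G{\left(j,Z \right)} = \left(Z + j\right) + j = Z + 2 j$)
$A{\left(v \right)} = 49 + 7 v$ ($A{\left(v \right)} = 49 + 7 \left(\left(v + 2 \cdot 0\right) + 0\right) = 49 + 7 \left(\left(v + 0\right) + 0\right) = 49 + 7 \left(v + 0\right) = 49 + 7 v$)
$- 40 A{\left(5 \left(-4\right) \right)} \left(-4\right) = - 40 \left(49 + 7 \cdot 5 \left(-4\right)\right) \left(-4\right) = - 40 \left(49 + 7 \left(-20\right)\right) \left(-4\right) = - 40 \left(49 - 140\right) \left(-4\right) = \left(-40\right) \left(-91\right) \left(-4\right) = 3640 \left(-4\right) = -14560$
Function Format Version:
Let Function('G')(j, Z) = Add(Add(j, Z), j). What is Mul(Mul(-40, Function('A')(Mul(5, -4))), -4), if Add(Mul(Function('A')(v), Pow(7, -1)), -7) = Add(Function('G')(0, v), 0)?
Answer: -14560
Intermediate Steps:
Function('G')(j, Z) = Add(Z, Mul(2, j)) (Function('G')(j, Z) = Add(Add(Z, j), j) = Add(Z, Mul(2, j)))
Function('A')(v) = Add(49, Mul(7, v)) (Function('A')(v) = Add(49, Mul(7, Add(Add(v, Mul(2, 0)), 0))) = Add(49, Mul(7, Add(Add(v, 0), 0))) = Add(49, Mul(7, Add(v, 0))) = Add(49, Mul(7, v)))
Mul(Mul(-40, Function('A')(Mul(5, -4))), -4) = Mul(Mul(-40, Add(49, Mul(7, Mul(5, -4)))), -4) = Mul(Mul(-40, Add(49, Mul(7, -20))), -4) = Mul(Mul(-40, Add(49, -140)), -4) = Mul(Mul(-40, -91), -4) = Mul(3640, -4) = -14560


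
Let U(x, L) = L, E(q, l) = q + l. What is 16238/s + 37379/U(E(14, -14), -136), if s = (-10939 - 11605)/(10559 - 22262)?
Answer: 781308079/95812 ≈ 8154.6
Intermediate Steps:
E(q, l) = l + q
s = 22544/11703 (s = -22544/(-11703) = -22544*(-1/11703) = 22544/11703 ≈ 1.9263)
16238/s + 37379/U(E(14, -14), -136) = 16238/(22544/11703) + 37379/(-136) = 16238*(11703/22544) + 37379*(-1/136) = 95016657/11272 - 37379/136 = 781308079/95812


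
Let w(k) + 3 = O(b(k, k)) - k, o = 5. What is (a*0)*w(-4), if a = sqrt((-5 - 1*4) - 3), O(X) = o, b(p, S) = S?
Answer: 0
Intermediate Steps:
O(X) = 5
w(k) = 2 - k (w(k) = -3 + (5 - k) = 2 - k)
a = 2*I*sqrt(3) (a = sqrt((-5 - 4) - 3) = sqrt(-9 - 3) = sqrt(-12) = 2*I*sqrt(3) ≈ 3.4641*I)
(a*0)*w(-4) = ((2*I*sqrt(3))*0)*(2 - 1*(-4)) = 0*(2 + 4) = 0*6 = 0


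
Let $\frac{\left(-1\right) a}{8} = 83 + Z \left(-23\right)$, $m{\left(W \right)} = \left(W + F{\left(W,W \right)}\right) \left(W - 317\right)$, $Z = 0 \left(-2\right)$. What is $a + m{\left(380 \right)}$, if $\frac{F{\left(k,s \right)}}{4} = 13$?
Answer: $26552$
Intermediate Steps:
$F{\left(k,s \right)} = 52$ ($F{\left(k,s \right)} = 4 \cdot 13 = 52$)
$Z = 0$
$m{\left(W \right)} = \left(-317 + W\right) \left(52 + W\right)$ ($m{\left(W \right)} = \left(W + 52\right) \left(W - 317\right) = \left(52 + W\right) \left(-317 + W\right) = \left(-317 + W\right) \left(52 + W\right)$)
$a = -664$ ($a = - 8 \left(83 + 0 \left(-23\right)\right) = - 8 \left(83 + 0\right) = \left(-8\right) 83 = -664$)
$a + m{\left(380 \right)} = -664 - \left(117184 - 144400\right) = -664 - -27216 = -664 + 27216 = 26552$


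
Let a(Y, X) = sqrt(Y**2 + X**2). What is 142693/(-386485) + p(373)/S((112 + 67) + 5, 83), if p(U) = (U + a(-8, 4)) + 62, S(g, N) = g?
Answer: 141865463/71113240 + sqrt(5)/46 ≈ 2.0435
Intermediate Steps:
a(Y, X) = sqrt(X**2 + Y**2)
p(U) = 62 + U + 4*sqrt(5) (p(U) = (U + sqrt(4**2 + (-8)**2)) + 62 = (U + sqrt(16 + 64)) + 62 = (U + sqrt(80)) + 62 = (U + 4*sqrt(5)) + 62 = 62 + U + 4*sqrt(5))
142693/(-386485) + p(373)/S((112 + 67) + 5, 83) = 142693/(-386485) + (62 + 373 + 4*sqrt(5))/((112 + 67) + 5) = 142693*(-1/386485) + (435 + 4*sqrt(5))/(179 + 5) = -142693/386485 + (435 + 4*sqrt(5))/184 = -142693/386485 + (435 + 4*sqrt(5))*(1/184) = -142693/386485 + (435/184 + sqrt(5)/46) = 141865463/71113240 + sqrt(5)/46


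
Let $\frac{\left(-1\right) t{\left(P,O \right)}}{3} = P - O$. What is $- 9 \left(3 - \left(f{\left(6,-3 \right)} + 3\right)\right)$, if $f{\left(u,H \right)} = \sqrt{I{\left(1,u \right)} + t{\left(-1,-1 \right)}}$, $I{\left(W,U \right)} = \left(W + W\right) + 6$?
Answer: $18 \sqrt{2} \approx 25.456$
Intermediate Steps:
$I{\left(W,U \right)} = 6 + 2 W$ ($I{\left(W,U \right)} = 2 W + 6 = 6 + 2 W$)
$t{\left(P,O \right)} = - 3 P + 3 O$ ($t{\left(P,O \right)} = - 3 \left(P - O\right) = - 3 P + 3 O$)
$f{\left(u,H \right)} = 2 \sqrt{2}$ ($f{\left(u,H \right)} = \sqrt{\left(6 + 2 \cdot 1\right) + \left(\left(-3\right) \left(-1\right) + 3 \left(-1\right)\right)} = \sqrt{\left(6 + 2\right) + \left(3 - 3\right)} = \sqrt{8 + 0} = \sqrt{8} = 2 \sqrt{2}$)
$- 9 \left(3 - \left(f{\left(6,-3 \right)} + 3\right)\right) = - 9 \left(3 - \left(2 \sqrt{2} + 3\right)\right) = - 9 \left(3 - \left(3 + 2 \sqrt{2}\right)\right) = - 9 \left(- 2 \sqrt{2}\right) = 18 \sqrt{2}$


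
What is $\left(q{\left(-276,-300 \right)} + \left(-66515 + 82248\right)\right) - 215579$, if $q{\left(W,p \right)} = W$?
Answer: $-200122$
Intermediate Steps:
$\left(q{\left(-276,-300 \right)} + \left(-66515 + 82248\right)\right) - 215579 = \left(-276 + \left(-66515 + 82248\right)\right) - 215579 = \left(-276 + 15733\right) - 215579 = 15457 - 215579 = -200122$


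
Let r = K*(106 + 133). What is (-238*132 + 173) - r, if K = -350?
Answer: 52407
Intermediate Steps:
r = -83650 (r = -350*(106 + 133) = -350*239 = -83650)
(-238*132 + 173) - r = (-238*132 + 173) - 1*(-83650) = (-31416 + 173) + 83650 = -31243 + 83650 = 52407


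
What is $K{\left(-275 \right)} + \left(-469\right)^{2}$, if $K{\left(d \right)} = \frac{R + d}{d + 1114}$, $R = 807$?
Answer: $\frac{184547811}{839} \approx 2.1996 \cdot 10^{5}$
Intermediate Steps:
$K{\left(d \right)} = \frac{807 + d}{1114 + d}$ ($K{\left(d \right)} = \frac{807 + d}{d + 1114} = \frac{807 + d}{1114 + d}$)
$K{\left(-275 \right)} + \left(-469\right)^{2} = \frac{807 - 275}{1114 - 275} + \left(-469\right)^{2} = \frac{1}{839} \cdot 532 + 219961 = \frac{532}{839} + 219961 = \frac{184547811}{839}$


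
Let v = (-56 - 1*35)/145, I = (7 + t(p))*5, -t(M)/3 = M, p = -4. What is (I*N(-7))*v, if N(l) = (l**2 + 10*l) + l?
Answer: 48412/29 ≈ 1669.4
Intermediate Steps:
t(M) = -3*M
I = 95 (I = (7 - 3*(-4))*5 = (7 + 12)*5 = 19*5 = 95)
N(l) = l**2 + 11*l
v = -91/145 (v = (-56 - 35)*(1/145) = -91*1/145 = -91/145 ≈ -0.62759)
(I*N(-7))*v = (95*(-7*(11 - 7)))*(-91/145) = (95*(-7*4))*(-91/145) = (95*(-28))*(-91/145) = -2660*(-91/145) = 48412/29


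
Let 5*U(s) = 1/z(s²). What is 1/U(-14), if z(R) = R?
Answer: 980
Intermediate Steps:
U(s) = 1/(5*s²) (U(s) = 1/(5*(s²)) = 1/(5*s²))
1/U(-14) = 1/((⅕)/(-14)²) = 1/((⅕)*(1/196)) = 1/(1/980) = 980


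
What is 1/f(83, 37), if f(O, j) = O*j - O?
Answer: 1/2988 ≈ 0.00033467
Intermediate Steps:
f(O, j) = -O + O*j
1/f(83, 37) = 1/(83*(-1 + 37)) = 1/(83*36) = 1/2988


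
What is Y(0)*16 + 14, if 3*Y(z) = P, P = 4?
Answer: 106/3 ≈ 35.333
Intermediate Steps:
Y(z) = 4/3 (Y(z) = (⅓)*4 = 4/3)
Y(0)*16 + 14 = (4/3)*16 + 14 = 64/3 + 14 = 106/3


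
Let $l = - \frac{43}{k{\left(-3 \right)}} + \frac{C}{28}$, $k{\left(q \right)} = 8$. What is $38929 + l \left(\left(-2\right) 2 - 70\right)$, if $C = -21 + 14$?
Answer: $\frac{157381}{4} \approx 39345.0$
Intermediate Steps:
$C = -7$
$l = - \frac{45}{8}$ ($l = - \frac{43}{8} - \frac{7}{28} = \left(-43\right) \frac{1}{8} - \frac{1}{4} = - \frac{43}{8} - \frac{1}{4} = - \frac{45}{8} \approx -5.625$)
$38929 + l \left(\left(-2\right) 2 - 70\right) = 38929 - \frac{45 \left(\left(-2\right) 2 - 70\right)}{8} = 38929 - \frac{45 \left(-4 - 70\right)}{8} = 38929 - - \frac{1665}{4} = 38929 + \frac{1665}{4} = \frac{157381}{4}$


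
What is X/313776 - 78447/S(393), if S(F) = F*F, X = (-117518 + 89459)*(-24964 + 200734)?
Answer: -14106598847573/897451656 ≈ -15719.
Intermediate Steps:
X = -4931930430 (X = -28059*175770 = -4931930430)
S(F) = F**2
X/313776 - 78447/S(393) = -4931930430/313776 - 78447/(393**2) = -4931930430*1/313776 - 78447/154449 = -273996135/17432 - 78447*1/154449 = -273996135/17432 - 26149/51483 = -14106598847573/897451656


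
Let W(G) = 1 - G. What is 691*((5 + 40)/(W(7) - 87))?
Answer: -10365/31 ≈ -334.35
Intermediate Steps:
691*((5 + 40)/(W(7) - 87)) = 691*((5 + 40)/((1 - 1*7) - 87)) = 691*(45/((1 - 7) - 87)) = 691*(45/(-6 - 87)) = 691*(45/(-93)) = 691*(45*(-1/93)) = 691*(-15/31) = -10365/31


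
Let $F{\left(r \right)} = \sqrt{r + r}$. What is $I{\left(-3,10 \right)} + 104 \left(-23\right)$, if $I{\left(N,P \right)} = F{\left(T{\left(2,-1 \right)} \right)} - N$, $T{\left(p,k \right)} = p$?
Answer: $-2387$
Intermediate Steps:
$F{\left(r \right)} = \sqrt{2} \sqrt{r}$ ($F{\left(r \right)} = \sqrt{2 r} = \sqrt{2} \sqrt{r}$)
$I{\left(N,P \right)} = 2 - N$ ($I{\left(N,P \right)} = \sqrt{2} \sqrt{2} - N = 2 - N$)
$I{\left(-3,10 \right)} + 104 \left(-23\right) = \left(2 - -3\right) + 104 \left(-23\right) = \left(2 + 3\right) - 2392 = 5 - 2392 = -2387$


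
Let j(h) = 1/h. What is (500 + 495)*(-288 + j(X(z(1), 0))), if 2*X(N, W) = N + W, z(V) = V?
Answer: -284570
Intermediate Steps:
X(N, W) = N/2 + W/2 (X(N, W) = (N + W)/2 = N/2 + W/2)
j(h) = 1/h
(500 + 495)*(-288 + j(X(z(1), 0))) = (500 + 495)*(-288 + 1/((½)*1 + (½)*0)) = 995*(-288 + 1/(½ + 0)) = 995*(-288 + 1/(½)) = 995*(-288 + 2) = 995*(-286) = -284570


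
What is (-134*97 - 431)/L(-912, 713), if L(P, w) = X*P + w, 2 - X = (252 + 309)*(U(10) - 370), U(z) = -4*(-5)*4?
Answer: 13429/148374391 ≈ 9.0508e-5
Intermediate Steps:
U(z) = 80 (U(z) = 20*4 = 80)
X = 162692 (X = 2 - (252 + 309)*(80 - 370) = 2 - 561*(-290) = 2 - 1*(-162690) = 2 + 162690 = 162692)
L(P, w) = w + 162692*P (L(P, w) = 162692*P + w = w + 162692*P)
(-134*97 - 431)/L(-912, 713) = (-134*97 - 431)/(713 + 162692*(-912)) = (-12998 - 431)/(713 - 148375104) = -13429/(-148374391) = -13429*(-1/148374391) = 13429/148374391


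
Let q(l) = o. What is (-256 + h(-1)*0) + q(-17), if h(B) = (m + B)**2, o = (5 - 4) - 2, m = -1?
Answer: -257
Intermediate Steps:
o = -1 (o = 1 - 2 = -1)
h(B) = (-1 + B)**2
q(l) = -1
(-256 + h(-1)*0) + q(-17) = (-256 + (-1 - 1)**2*0) - 1 = (-256 + (-2)**2*0) - 1 = (-256 + 4*0) - 1 = (-256 + 0) - 1 = -256 - 1 = -257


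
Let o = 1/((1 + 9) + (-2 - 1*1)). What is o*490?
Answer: 70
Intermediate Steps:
o = ⅐ (o = 1/(10 + (-2 - 1)) = 1/(10 - 3) = 1/7 = ⅐ ≈ 0.14286)
o*490 = (⅐)*490 = 70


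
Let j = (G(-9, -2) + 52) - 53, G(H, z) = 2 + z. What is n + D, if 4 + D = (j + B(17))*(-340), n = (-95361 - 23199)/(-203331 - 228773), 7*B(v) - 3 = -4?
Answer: 145506736/378091 ≈ 384.85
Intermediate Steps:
B(v) = -⅐ (B(v) = 3/7 + (⅐)*(-4) = 3/7 - 4/7 = -⅐)
j = -1 (j = ((2 - 2) + 52) - 53 = (0 + 52) - 53 = 52 - 53 = -1)
n = 14820/54013 (n = -118560/(-432104) = -118560*(-1/432104) = 14820/54013 ≈ 0.27438)
D = 2692/7 (D = -4 + (-1 - ⅐)*(-340) = -4 - 8/7*(-340) = -4 + 2720/7 = 2692/7 ≈ 384.57)
n + D = 14820/54013 + 2692/7 = 145506736/378091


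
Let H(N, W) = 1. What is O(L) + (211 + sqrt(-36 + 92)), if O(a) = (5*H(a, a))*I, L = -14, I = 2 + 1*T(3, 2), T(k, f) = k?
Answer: 236 + 2*sqrt(14) ≈ 243.48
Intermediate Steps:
I = 5 (I = 2 + 1*3 = 2 + 3 = 5)
O(a) = 25 (O(a) = (5*1)*5 = 5*5 = 25)
O(L) + (211 + sqrt(-36 + 92)) = 25 + (211 + sqrt(-36 + 92)) = 25 + (211 + sqrt(56)) = 25 + (211 + 2*sqrt(14)) = 236 + 2*sqrt(14)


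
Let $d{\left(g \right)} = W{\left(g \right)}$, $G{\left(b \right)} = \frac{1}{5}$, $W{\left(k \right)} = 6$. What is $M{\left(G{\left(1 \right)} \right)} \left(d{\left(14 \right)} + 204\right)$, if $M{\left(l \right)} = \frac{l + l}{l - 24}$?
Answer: $- \frac{60}{17} \approx -3.5294$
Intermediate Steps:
$G{\left(b \right)} = \frac{1}{5}$
$d{\left(g \right)} = 6$
$M{\left(l \right)} = \frac{2 l}{-24 + l}$
$M{\left(G{\left(1 \right)} \right)} \left(d{\left(14 \right)} + 204\right) = 2 \cdot \frac{1}{5} \frac{1}{-24 + \frac{1}{5}} \left(6 + 204\right) = 2 \cdot \frac{1}{5} \frac{1}{- \frac{119}{5}} \cdot 210 = 2 \cdot \frac{1}{5} \left(- \frac{5}{119}\right) 210 = \left(- \frac{2}{119}\right) 210 = - \frac{60}{17}$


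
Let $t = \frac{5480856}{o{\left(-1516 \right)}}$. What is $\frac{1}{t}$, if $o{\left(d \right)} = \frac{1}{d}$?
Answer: $- \frac{1}{8308977696} \approx -1.2035 \cdot 10^{-10}$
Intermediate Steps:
$t = -8308977696$ ($t = \frac{5480856}{\frac{1}{-1516}} = \frac{5480856}{- \frac{1}{1516}} = 5480856 \left(-1516\right) = -8308977696$)
$\frac{1}{t} = \frac{1}{-8308977696} = - \frac{1}{8308977696}$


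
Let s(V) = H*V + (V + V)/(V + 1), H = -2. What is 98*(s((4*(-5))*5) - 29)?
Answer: 1678642/99 ≈ 16956.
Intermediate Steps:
s(V) = -2*V + 2*V/(1 + V) (s(V) = -2*V + (V + V)/(V + 1) = -2*V + (2*V)/(1 + V) = -2*V + 2*V/(1 + V))
98*(s((4*(-5))*5) - 29) = 98*(-2*((4*(-5))*5)²/(1 + (4*(-5))*5) - 29) = 98*(-2*(-20*5)²/(1 - 20*5) - 29) = 98*(-2*(-100)²/(1 - 100) - 29) = 98*(-2*10000/(-99) - 29) = 98*(-2*10000*(-1/99) - 29) = 98*(20000/99 - 29) = 98*(17129/99) = 1678642/99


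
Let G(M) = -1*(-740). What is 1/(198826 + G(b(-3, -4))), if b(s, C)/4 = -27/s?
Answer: 1/199566 ≈ 5.0109e-6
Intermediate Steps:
b(s, C) = -108/s (b(s, C) = 4*(-27/s) = -108/s)
G(M) = 740
1/(198826 + G(b(-3, -4))) = 1/(198826 + 740) = 1/199566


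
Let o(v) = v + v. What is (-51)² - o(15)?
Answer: 2571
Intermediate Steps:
o(v) = 2*v
(-51)² - o(15) = (-51)² - 2*15 = 2601 - 1*30 = 2601 - 30 = 2571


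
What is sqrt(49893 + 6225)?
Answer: sqrt(56118) ≈ 236.89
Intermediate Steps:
sqrt(49893 + 6225) = sqrt(56118)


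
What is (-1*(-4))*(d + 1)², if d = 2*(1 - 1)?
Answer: 4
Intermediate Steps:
d = 0 (d = 2*0 = 0)
(-1*(-4))*(d + 1)² = (-1*(-4))*(0 + 1)² = 4*1² = 4*1 = 4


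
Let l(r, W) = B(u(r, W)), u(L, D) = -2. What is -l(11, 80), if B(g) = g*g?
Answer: -4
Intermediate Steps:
B(g) = g**2
l(r, W) = 4 (l(r, W) = (-2)**2 = 4)
-l(11, 80) = -1*4 = -4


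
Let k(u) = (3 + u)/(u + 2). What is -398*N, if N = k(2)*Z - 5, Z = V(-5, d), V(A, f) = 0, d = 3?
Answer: 1990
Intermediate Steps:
k(u) = (3 + u)/(2 + u)
Z = 0
N = -5 (N = ((3 + 2)/(2 + 2))*0 - 5 = (5/4)*0 - 5 = 0 - 5 = -5)
-398*N = -398*(-5) = 1990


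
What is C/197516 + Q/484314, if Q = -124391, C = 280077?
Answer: 1047886787/902450604 ≈ 1.1612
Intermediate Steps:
C/197516 + Q/484314 = 280077/197516 - 124391/484314 = 280077*(1/197516) - 124391*1/484314 = 280077/197516 - 2347/9138 = 1047886787/902450604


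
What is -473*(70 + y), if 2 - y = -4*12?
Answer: -56760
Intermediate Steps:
y = 50 (y = 2 - (-4)*12 = 2 - 1*(-48) = 2 + 48 = 50)
-473*(70 + y) = -473*(70 + 50) = -473*120 = -56760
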